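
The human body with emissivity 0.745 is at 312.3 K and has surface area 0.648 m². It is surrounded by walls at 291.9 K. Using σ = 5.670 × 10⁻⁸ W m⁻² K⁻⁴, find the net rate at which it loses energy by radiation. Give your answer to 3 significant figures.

Net loss ≈ 61.7 W

Area A = 0.648 m².
Net radiated power P_net = εσA(T⁴ − T₀⁴) = 0.745×5.670×10⁻⁸×0.648×(312.3⁴ − 291.9⁴).
T⁴ − T₀⁴ = 9.51235×10⁹ − 7.26000×10⁹ = 2.25235×10⁹ K⁴, so P_net = 61.7 W.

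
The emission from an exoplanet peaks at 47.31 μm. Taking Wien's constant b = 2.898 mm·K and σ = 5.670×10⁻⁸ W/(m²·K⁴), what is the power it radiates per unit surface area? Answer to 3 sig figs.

Wien's law: T = b/λ_max = 2.898×10⁻³/4.731×10⁻⁵ = 61.2555 K.
Then I = σT⁴ = 5.670×10⁻⁸×(61.2555)⁴ = 0.798 W/m².

I ≈ 0.798 W/m²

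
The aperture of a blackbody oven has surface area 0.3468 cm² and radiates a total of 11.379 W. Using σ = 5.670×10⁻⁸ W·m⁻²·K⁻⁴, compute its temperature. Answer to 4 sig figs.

Area A = 0.3468 cm² = 3.468×10⁻⁵ m².
P = σAT⁴ ⇒ T = (P/(σA))^(1/4) = (11.379/(5.670×10⁻⁸×3.468×10⁻⁵))^(1/4) = 1551 K.

T ≈ 1551 K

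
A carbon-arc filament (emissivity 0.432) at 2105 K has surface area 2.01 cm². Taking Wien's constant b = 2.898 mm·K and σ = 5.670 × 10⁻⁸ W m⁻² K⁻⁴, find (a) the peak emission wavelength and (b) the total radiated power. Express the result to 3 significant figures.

λ_max ≈ 1.38×10³ nm; P ≈ 96.7 W

(a) λ_max = b/T = 2.898×10⁻³/2105 = 1.377×10⁻⁶ m = 1.38×10³ nm.
Area A = 2.01 cm² = 2.01×10⁻⁴ m².
(b) P = εσAT⁴ = 0.432×5.670×10⁻⁸×2.01×10⁻⁴×(2105)⁴ = 96.7 W.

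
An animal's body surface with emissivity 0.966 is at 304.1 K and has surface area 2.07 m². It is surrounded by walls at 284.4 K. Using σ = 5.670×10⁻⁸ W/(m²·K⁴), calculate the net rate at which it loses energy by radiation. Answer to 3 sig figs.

Net loss ≈ 228 W

Area A = 2.07 m².
Net radiated power P_net = εσA(T⁴ − T₀⁴) = 0.966×5.670×10⁻⁸×2.07×(304.1⁴ − 284.4⁴).
T⁴ − T₀⁴ = 8.55196×10⁹ − 6.54212×10⁹ = 2.00984×10⁹ K⁴, so P_net = 228 W.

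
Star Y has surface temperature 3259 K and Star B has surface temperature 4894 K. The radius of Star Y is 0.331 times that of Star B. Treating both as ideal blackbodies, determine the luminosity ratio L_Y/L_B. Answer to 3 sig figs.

L ∝ R²T⁴, so L_Y/L_B = (R_Y/R_B)²(T_Y/T_B)⁴ = (0.331)² × (3259/4894)⁴ = 0.109561 × 0.196644 = 0.0215.

L_Y/L_B ≈ 0.0215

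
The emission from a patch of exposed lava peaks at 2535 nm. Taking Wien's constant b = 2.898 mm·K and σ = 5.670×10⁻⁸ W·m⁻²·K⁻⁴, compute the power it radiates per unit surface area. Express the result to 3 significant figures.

I ≈ 9.68×10⁴ W/m²

Wien's law: T = b/λ_max = 2.898×10⁻³/2.535×10⁻⁶ = 1143.20 K.
Then I = σT⁴ = 5.670×10⁻⁸×(1143.20)⁴ = 9.68×10⁴ W/m².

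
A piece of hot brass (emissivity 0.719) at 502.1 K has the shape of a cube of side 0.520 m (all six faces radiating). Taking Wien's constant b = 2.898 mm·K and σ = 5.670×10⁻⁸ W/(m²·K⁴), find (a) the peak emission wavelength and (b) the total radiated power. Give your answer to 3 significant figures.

(a) λ_max = b/T = 2.898×10⁻³/502.1 = 5.772×10⁻⁶ m = 5.77 μm.
Area A = 6s² = 6×(0.520 m)² = 1.6224 m².
(b) P = εσAT⁴ = 0.719×5.670×10⁻⁸×1.6224×(502.1)⁴ = 4.20×10³ W.

λ_max ≈ 5.77 μm; P ≈ 4.20×10³ W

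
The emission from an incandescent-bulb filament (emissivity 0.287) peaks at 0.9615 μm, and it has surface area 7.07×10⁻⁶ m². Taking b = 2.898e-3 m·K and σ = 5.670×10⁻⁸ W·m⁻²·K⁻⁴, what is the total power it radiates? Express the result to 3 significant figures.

P ≈ 9.49 W

Wien's law: T = b/λ_max = 2.898×10⁻³/9.615×10⁻⁷ = 3014.04 K.
Area A = 7.07×10⁻⁶ m².
Then P = εσAT⁴ = 0.287×5.670×10⁻⁸×7.07×10⁻⁶×(3014.04)⁴ = 9.49 W.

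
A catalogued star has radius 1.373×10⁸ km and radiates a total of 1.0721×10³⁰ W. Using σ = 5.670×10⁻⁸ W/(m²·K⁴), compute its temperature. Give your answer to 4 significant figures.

T ≈ 2989 K

Surface area A = 4πR² = 4π(1.373×10¹¹ m)² = 2.36892×10²³ m².
P = σAT⁴ ⇒ T = (P/(σA))^(1/4) = (1.0721×10³⁰/(5.670×10⁻⁸×2.36892×10²³))^(1/4) = 2989 K.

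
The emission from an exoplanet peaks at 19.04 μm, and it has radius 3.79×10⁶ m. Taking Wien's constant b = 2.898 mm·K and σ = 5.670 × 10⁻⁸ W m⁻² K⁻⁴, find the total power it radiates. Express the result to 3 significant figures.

P ≈ 5.49×10¹⁵ W

Wien's law: T = b/λ_max = 2.898×10⁻³/1.904×10⁻⁵ = 152.206 K.
Surface area A = 4πR² = 4π(3.79×10⁶ m)² = 1.80505×10¹⁴ m².
Then P = σAT⁴ = 5.670×10⁻⁸×1.80505×10¹⁴×(152.206)⁴ = 5.49×10¹⁵ W.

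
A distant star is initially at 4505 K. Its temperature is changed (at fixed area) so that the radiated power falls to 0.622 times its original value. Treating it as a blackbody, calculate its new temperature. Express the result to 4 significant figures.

P ∝ T⁴, so T₂/T₁ = (P₂/P₁)^(1/4) = (0.622)^(1/4) = 0.888071.
T₂ = 4505 × 0.888071 = 4001 K.

T₂ ≈ 4001 K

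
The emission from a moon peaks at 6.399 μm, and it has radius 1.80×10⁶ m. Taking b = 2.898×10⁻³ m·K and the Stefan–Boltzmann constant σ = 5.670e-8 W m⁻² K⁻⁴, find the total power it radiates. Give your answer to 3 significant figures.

P ≈ 9.71×10¹⁶ W

Wien's law: T = b/λ_max = 2.898×10⁻³/6.399×10⁻⁶ = 452.883 K.
Surface area A = 4πR² = 4π(1.80×10⁶ m)² = 4.07150×10¹³ m².
Then P = σAT⁴ = 5.670×10⁻⁸×4.07150×10¹³×(452.883)⁴ = 9.71×10¹⁶ W.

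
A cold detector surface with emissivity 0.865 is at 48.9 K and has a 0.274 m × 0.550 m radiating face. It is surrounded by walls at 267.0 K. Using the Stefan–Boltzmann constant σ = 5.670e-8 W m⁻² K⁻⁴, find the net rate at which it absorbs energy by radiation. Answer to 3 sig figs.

Area A = 0.274 × 0.550 = 0.1507 m².
Net radiated power P_net = εσA(T⁴ − T₀⁴) = 0.865×5.670×10⁻⁸×0.1507×(48.9⁴ − 267.0⁴).
T⁴ − T₀⁴ = 5.71789×10⁶ − 5.08212×10⁹ = -5.07640×10⁹ K⁴, so P_net = -37.5 W — negative, meaning a net gain of 37.5 W.

Net gain ≈ 37.5 W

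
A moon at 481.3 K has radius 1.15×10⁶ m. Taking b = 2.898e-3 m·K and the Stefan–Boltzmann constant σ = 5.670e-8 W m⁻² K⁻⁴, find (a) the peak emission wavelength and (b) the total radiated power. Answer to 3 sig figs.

(a) λ_max = b/T = 2.898×10⁻³/481.3 = 6.021×10⁻⁶ m = 6.02 μm.
Surface area A = 4πR² = 4π(1.15×10⁶ m)² = 1.66190×10¹³ m².
(b) P = σAT⁴ = 5.670×10⁻⁸×1.66190×10¹³×(481.3)⁴ = 5.06×10¹⁶ W.

λ_max ≈ 6.02 μm; P ≈ 5.06×10¹⁶ W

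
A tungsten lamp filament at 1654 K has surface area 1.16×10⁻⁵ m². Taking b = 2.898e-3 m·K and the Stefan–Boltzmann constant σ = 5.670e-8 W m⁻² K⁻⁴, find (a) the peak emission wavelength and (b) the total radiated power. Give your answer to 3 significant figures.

(a) λ_max = b/T = 2.898×10⁻³/1654 = 1.752×10⁻⁶ m = 1.75 μm.
Area A = 1.16×10⁻⁵ m².
(b) P = σAT⁴ = 5.670×10⁻⁸×1.16×10⁻⁵×(1654)⁴ = 4.92 W.

λ_max ≈ 1.75 μm; P ≈ 4.92 W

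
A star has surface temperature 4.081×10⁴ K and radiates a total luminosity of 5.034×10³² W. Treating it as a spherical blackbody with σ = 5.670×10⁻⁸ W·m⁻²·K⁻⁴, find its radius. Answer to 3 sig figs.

R ≈ 1.60×10¹⁰ m

L = 4πR²σT⁴ ⇒ R = √(L/(4πσT⁴)).
σT⁴ = 1.57271×10¹¹ W/m², so R = √(5.034×10³²/(4π×1.57271×10¹¹)) = 1.60×10¹⁰ m.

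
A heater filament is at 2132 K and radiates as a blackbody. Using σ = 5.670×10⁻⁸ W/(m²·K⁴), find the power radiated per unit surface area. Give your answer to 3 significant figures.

Stefan–Boltzmann: I = σT⁴ = 5.670×10⁻⁸ × (2132)⁴ = 1.17×10⁶ W/m².

I ≈ 1.17×10⁶ W/m²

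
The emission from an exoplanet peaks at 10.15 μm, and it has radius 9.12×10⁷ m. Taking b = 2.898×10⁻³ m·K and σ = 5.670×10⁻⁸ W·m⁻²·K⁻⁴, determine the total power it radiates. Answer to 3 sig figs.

Wien's law: T = b/λ_max = 2.898×10⁻³/1.015×10⁻⁵ = 285.517 K.
Surface area A = 4πR² = 4π(9.12×10⁷ m)² = 1.04520×10¹⁷ m².
Then P = σAT⁴ = 5.670×10⁻⁸×1.04520×10¹⁷×(285.517)⁴ = 3.94×10¹⁹ W.

P ≈ 3.94×10¹⁹ W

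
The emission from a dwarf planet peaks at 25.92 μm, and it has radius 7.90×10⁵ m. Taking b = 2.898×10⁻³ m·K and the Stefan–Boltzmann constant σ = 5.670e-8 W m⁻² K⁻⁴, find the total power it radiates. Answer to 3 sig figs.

Wien's law: T = b/λ_max = 2.898×10⁻³/2.592×10⁻⁵ = 111.806 K.
Surface area A = 4πR² = 4π(7.90×10⁵ m)² = 7.84267×10¹² m².
Then P = σAT⁴ = 5.670×10⁻⁸×7.84267×10¹²×(111.806)⁴ = 6.95×10¹³ W.

P ≈ 6.95×10¹³ W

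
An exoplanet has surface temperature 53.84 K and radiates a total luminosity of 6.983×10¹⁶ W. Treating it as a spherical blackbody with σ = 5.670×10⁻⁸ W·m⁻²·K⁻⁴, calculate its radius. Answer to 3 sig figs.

R ≈ 1.08×10⁸ m

L = 4πR²σT⁴ ⇒ R = √(L/(4πσT⁴)).
σT⁴ = 0.476435 W/m², so R = √(6.983×10¹⁶/(4π×0.476435)) = 1.08×10⁸ m.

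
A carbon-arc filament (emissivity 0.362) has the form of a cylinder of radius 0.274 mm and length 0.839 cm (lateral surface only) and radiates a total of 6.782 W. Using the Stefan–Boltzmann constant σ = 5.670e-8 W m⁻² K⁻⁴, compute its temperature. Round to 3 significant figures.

Lateral area A = 2πrL = 2π×2.74×10⁻⁴×8.39×10⁻³ = 1.44442×10⁻⁵ m².
P = εσAT⁴ ⇒ T = (P/(εσA))^(1/4) = (6.782/(0.362×5.670×10⁻⁸×1.44442×10⁻⁵))^(1/4) = 2.19×10³ K.

T ≈ 2.19×10³ K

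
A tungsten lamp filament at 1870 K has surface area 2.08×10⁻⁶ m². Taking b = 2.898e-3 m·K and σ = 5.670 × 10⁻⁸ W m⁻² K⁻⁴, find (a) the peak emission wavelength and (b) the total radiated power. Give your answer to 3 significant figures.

λ_max ≈ 1.55 μm; P ≈ 1.44 W

(a) λ_max = b/T = 2.898×10⁻³/1870 = 1.550×10⁻⁶ m = 1.55 μm.
Area A = 2.08×10⁻⁶ m².
(b) P = σAT⁴ = 5.670×10⁻⁸×2.08×10⁻⁶×(1870)⁴ = 1.44 W.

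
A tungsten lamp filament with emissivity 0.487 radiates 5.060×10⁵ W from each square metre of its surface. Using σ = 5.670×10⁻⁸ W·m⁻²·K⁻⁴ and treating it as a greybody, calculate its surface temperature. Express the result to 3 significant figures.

T ≈ 2.07×10³ K

I = εσT⁴, so T = (I/εσ)^(1/4) = (5.060×10⁵/(0.487×5.670×10⁻⁸))^(1/4) = 2.07×10³ K.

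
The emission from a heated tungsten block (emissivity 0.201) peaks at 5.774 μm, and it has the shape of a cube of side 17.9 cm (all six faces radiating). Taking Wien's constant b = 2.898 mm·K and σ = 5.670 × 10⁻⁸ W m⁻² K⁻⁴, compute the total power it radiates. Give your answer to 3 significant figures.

Wien's law: T = b/λ_max = 2.898×10⁻³/5.774×10⁻⁶ = 501.905 K.
Area A = 6s² = 6×(0.179 m)² = 0.192246 m².
Then P = εσAT⁴ = 0.201×5.670×10⁻⁸×0.192246×(501.905)⁴ = 139 W.

P ≈ 139 W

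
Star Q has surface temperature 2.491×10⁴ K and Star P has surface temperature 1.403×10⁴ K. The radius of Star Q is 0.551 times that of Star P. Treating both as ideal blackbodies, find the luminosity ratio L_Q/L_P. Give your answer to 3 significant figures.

L_Q/L_P ≈ 3.02

L ∝ R²T⁴, so L_Q/L_P = (R_Q/R_P)²(T_Q/T_P)⁴ = (0.551)² × (2.491×10⁴/1.403×10⁴)⁴ = 0.303601 × 9.93720 = 3.02.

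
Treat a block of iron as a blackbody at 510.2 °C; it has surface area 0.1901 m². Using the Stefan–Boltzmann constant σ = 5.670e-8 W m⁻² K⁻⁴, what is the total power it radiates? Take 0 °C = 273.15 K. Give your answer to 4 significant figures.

P ≈ 4059 W

T = 510.2 °C + 273.15 = 783.35 K.
Area A = 0.1901 m².
P = σAT⁴ = 5.670×10⁻⁸ × 0.1901 × (783.35)⁴ = 4059 W.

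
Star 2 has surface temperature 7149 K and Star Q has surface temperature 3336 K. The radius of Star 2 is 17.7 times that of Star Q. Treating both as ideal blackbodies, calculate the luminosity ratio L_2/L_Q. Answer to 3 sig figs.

L ∝ R²T⁴, so L_2/L_Q = (R_2/R_Q)²(T_2/T_Q)⁴ = (17.7)² × (7149/3336)⁴ = 313.29 × 21.0900 = 6.61×10³.

L_2/L_Q ≈ 6.61×10³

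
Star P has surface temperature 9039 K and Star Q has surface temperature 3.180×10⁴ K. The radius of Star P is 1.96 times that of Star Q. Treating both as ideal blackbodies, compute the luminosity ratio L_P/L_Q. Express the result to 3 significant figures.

L_P/L_Q ≈ 0.0251

L ∝ R²T⁴, so L_P/L_Q = (R_P/R_Q)²(T_P/T_Q)⁴ = (1.96)² × (9039/3.180×10⁴)⁴ = 3.8416 × 6.52789×10⁻³ = 0.0251.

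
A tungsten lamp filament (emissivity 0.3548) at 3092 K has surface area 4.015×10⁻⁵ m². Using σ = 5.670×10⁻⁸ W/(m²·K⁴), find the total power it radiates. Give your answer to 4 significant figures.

Area A = 4.015×10⁻⁵ m².
P = εσAT⁴ = 0.3548 × 5.670×10⁻⁸ × 4.015×10⁻⁵ × (3092)⁴ = 73.83 W.

P ≈ 73.83 W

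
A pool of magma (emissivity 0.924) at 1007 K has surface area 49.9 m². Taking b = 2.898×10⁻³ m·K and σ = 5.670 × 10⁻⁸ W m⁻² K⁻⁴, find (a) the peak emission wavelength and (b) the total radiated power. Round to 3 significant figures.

λ_max ≈ 2.88×10³ nm; P ≈ 2.69×10⁶ W

(a) λ_max = b/T = 2.898×10⁻³/1007 = 2.878×10⁻⁶ m = 2.88×10³ nm.
Area A = 49.9 m².
(b) P = εσAT⁴ = 0.924×5.670×10⁻⁸×49.9×(1007)⁴ = 2.69×10⁶ W.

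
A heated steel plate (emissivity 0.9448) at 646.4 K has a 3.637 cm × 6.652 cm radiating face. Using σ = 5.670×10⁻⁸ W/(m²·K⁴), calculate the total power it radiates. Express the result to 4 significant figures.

P ≈ 22.63 W

Area A = 0.03637 × 0.06652 = 2.41933×10⁻³ m².
P = εσAT⁴ = 0.9448 × 5.670×10⁻⁸ × 2.41933×10⁻³ × (646.4)⁴ = 22.63 W.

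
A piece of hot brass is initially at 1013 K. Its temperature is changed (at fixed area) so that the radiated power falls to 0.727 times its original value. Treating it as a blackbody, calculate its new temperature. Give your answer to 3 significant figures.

T₂ ≈ 935 K

P ∝ T⁴, so T₂/T₁ = (P₂/P₁)^(1/4) = (0.727)^(1/4) = 0.923387.
T₂ = 1013 × 0.923387 = 935 K.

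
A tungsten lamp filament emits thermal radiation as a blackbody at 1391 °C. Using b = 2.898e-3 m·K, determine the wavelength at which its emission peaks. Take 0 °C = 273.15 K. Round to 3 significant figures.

T = 1391 °C + 273.15 = 1664.15 K.
Wien's displacement law: λ_max = b/T = (2.898×10⁻³ m·K)/(1664.15 K) = 1.741×10⁻⁶ m.
That is 1.74×10³ nm, in the infrared range.

λ_max ≈ 1.74×10³ nm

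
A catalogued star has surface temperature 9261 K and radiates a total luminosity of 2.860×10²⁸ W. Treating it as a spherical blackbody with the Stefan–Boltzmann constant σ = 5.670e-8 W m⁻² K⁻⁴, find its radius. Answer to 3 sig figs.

R ≈ 2.34×10⁹ m

L = 4πR²σT⁴ ⇒ R = √(L/(4πσT⁴)).
σT⁴ = 4.17075×10⁸ W/m², so R = √(2.860×10²⁸/(4π×4.17075×10⁸)) = 2.34×10⁹ m.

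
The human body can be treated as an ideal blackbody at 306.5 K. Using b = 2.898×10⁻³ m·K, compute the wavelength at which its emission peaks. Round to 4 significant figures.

Wien's displacement law: λ_max = b/T = (2.898×10⁻³ m·K)/(306.5 K) = 9.4551×10⁻⁶ m.
That is 9.455 μm, in the infrared range.

λ_max ≈ 9.455 μm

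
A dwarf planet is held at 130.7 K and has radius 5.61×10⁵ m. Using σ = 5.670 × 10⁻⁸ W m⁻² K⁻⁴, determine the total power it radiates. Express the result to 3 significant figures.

P ≈ 6.54×10¹³ W

Surface area A = 4πR² = 4π(5.61×10⁵ m)² = 3.95490×10¹² m².
P = σAT⁴ = 5.670×10⁻⁸ × 3.95490×10¹² × (130.7)⁴ = 6.54×10¹³ W.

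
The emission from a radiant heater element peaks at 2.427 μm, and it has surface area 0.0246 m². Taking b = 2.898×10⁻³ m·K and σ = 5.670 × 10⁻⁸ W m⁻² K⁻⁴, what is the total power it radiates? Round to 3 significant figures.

P ≈ 2.84×10³ W

Wien's law: T = b/λ_max = 2.898×10⁻³/2.427×10⁻⁶ = 1194.07 K.
Area A = 0.0246 m².
Then P = σAT⁴ = 5.670×10⁻⁸×0.0246×(1194.07)⁴ = 2.84×10³ W.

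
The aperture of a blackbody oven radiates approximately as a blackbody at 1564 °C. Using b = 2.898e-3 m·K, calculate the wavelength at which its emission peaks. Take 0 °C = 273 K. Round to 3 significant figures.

λ_max ≈ 1.58 μm

T = 1564 °C + 273 = 1837 K.
Wien's displacement law: λ_max = b/T = (2.898×10⁻³ m·K)/(1837 K) = 1.578×10⁻⁶ m.
That is 1.58 μm, in the infrared range.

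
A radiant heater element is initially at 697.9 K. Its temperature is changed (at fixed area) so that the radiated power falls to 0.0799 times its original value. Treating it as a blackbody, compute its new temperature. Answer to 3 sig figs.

T₂ ≈ 371 K

P ∝ T⁴, so T₂/T₁ = (P₂/P₁)^(1/4) = (0.0799)^(1/4) = 0.531663.
T₂ = 697.9 × 0.531663 = 371 K.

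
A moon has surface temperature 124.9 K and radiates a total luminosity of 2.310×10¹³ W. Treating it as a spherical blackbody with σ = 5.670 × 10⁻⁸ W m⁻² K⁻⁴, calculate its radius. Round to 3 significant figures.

R ≈ 3.65×10⁵ m

L = 4πR²σT⁴ ⇒ R = √(L/(4πσT⁴)).
σT⁴ = 13.7985 W/m², so R = √(2.310×10¹³/(4π×13.7985)) = 3.65×10⁵ m.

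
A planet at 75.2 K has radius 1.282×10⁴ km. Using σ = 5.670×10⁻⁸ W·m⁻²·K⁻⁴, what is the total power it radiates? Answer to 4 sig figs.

Surface area A = 4πR² = 4π(1.282×10⁷ m)² = 2.06531×10¹⁵ m².
P = σAT⁴ = 5.670×10⁻⁸ × 2.06531×10¹⁵ × (75.2)⁴ = 3.745×10¹⁵ W.

P ≈ 3.745×10¹⁵ W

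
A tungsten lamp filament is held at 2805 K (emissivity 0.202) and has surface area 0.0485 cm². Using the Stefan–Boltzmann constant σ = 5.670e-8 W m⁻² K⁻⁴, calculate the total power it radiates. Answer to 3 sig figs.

P ≈ 3.44 W

Area A = 0.0485 cm² = 4.85×10⁻⁶ m².
P = εσAT⁴ = 0.202 × 5.670×10⁻⁸ × 4.85×10⁻⁶ × (2805)⁴ = 3.44 W.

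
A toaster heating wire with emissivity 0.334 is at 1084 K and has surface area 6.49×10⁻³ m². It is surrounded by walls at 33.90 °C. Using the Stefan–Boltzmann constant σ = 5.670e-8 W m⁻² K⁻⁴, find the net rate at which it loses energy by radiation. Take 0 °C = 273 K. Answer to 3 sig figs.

Net loss ≈ 169 W

Surroundings: T = 33.90 °C + 273 = 306.90 K.
Area A = 6.49×10⁻³ m².
Net radiated power P_net = εσA(T⁴ − T₀⁴) = 0.334×5.670×10⁻⁸×6.49×10⁻³×(1084⁴ − 306.90⁴).
T⁴ − T₀⁴ = 1.38076×10¹² − 8.87131×10⁹ = 1.37189×10¹² K⁴, so P_net = 169 W.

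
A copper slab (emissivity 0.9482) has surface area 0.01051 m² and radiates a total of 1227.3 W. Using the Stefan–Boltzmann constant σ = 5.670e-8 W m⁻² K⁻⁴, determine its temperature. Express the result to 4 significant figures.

Area A = 0.01051 m².
P = εσAT⁴ ⇒ T = (P/(εσA))^(1/4) = (1227.3/(0.9482×5.670×10⁻⁸×0.01051))^(1/4) = 1214 K.

T ≈ 1214 K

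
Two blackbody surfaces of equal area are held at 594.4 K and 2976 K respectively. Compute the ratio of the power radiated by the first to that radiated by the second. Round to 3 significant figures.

P₁/P₂ ≈ 1.59×10⁻³

With equal areas, P₁/P₂ = (T₁/T₂)⁴ = (594.4/2976)⁴ = 1.59×10⁻³.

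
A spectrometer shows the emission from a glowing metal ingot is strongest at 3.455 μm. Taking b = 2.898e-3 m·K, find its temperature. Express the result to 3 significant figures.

T ≈ 839 K

Wien's law gives T = b/λ_max = (2.898×10⁻³ m·K)/(3.455×10⁻⁶ m) = 839 K.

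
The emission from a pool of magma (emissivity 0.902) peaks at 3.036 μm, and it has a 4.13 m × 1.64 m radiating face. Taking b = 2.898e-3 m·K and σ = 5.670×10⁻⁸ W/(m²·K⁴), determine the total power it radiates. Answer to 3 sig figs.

P ≈ 2.88×10⁵ W

Wien's law: T = b/λ_max = 2.898×10⁻³/3.036×10⁻⁶ = 954.545 K.
Area A = 4.13 × 1.64 = 6.7732 m².
Then P = εσAT⁴ = 0.902×5.670×10⁻⁸×6.7732×(954.545)⁴ = 2.88×10⁵ W.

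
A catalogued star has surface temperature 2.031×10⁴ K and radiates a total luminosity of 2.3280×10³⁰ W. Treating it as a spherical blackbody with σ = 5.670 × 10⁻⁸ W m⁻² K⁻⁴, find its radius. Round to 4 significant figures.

R ≈ 4.382×10⁹ m

L = 4πR²σT⁴ ⇒ R = √(L/(4πσT⁴)).
σT⁴ = 9.64768×10⁹ W/m², so R = √(2.3280×10³⁰/(4π×9.64768×10⁹)) = 4.382×10⁹ m.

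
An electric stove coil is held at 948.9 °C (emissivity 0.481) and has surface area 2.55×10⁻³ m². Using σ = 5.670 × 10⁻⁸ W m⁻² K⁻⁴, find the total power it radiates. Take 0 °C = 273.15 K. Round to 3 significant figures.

P ≈ 155 W

T = 948.9 °C + 273.15 = 1222.05 K.
Area A = 2.55×10⁻³ m².
P = εσAT⁴ = 0.481 × 5.670×10⁻⁸ × 2.55×10⁻³ × (1222.05)⁴ = 155 W.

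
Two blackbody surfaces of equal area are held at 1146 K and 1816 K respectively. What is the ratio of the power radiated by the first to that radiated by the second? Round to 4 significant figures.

With equal areas, P₁/P₂ = (T₁/T₂)⁴ = (1146/1816)⁴ = 0.1586.

P₁/P₂ ≈ 0.1586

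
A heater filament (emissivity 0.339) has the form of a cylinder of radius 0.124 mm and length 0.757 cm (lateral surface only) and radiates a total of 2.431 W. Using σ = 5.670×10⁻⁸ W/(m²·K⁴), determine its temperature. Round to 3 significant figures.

Lateral area A = 2πrL = 2π×1.24×10⁻⁴×7.57×10⁻³ = 5.89790×10⁻⁶ m².
P = εσAT⁴ ⇒ T = (P/(εσA))^(1/4) = (2.431/(0.339×5.670×10⁻⁸×5.89790×10⁻⁶))^(1/4) = 2.15×10³ K.

T ≈ 2.15×10³ K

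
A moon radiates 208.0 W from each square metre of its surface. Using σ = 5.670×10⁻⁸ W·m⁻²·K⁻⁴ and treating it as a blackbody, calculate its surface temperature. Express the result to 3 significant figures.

T ≈ 246 K

I = σT⁴, so T = (I/σ)^(1/4) = (208.0/(5.670×10⁻⁸))^(1/4) = 246 K.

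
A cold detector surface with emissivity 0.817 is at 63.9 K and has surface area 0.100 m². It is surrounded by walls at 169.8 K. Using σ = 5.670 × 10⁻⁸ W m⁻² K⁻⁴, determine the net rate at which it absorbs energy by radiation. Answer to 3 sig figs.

Net gain ≈ 3.77 W

Area A = 0.100 m².
Net radiated power P_net = εσA(T⁴ − T₀⁴) = 0.817×5.670×10⁻⁸×0.100×(63.9⁴ − 169.8⁴).
T⁴ − T₀⁴ = 1.66726×10⁷ − 8.31287×10⁸ = -8.14614×10⁸ K⁴, so P_net = -3.77 W — negative, meaning a net gain of 3.77 W.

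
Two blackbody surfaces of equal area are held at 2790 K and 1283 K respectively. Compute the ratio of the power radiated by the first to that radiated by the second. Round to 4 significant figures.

P₁/P₂ ≈ 22.36

With equal areas, P₁/P₂ = (T₁/T₂)⁴ = (2790/1283)⁴ = 22.36.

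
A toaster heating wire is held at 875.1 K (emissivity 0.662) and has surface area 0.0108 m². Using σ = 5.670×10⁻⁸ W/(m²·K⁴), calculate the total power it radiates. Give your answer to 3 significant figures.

P ≈ 238 W

Area A = 0.0108 m².
P = εσAT⁴ = 0.662 × 5.670×10⁻⁸ × 0.0108 × (875.1)⁴ = 238 W.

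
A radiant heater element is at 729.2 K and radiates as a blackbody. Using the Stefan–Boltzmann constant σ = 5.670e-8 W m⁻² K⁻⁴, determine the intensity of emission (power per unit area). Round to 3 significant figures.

I ≈ 1.60×10⁴ W/m²

Stefan–Boltzmann: I = σT⁴ = 5.670×10⁻⁸ × (729.2)⁴ = 1.60×10⁴ W/m².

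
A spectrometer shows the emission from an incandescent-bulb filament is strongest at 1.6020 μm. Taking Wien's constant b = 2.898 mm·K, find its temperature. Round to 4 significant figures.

T ≈ 1809 K

Wien's law gives T = b/λ_max = (2.898×10⁻³ m·K)/(1.6020×10⁻⁶ m) = 1809 K.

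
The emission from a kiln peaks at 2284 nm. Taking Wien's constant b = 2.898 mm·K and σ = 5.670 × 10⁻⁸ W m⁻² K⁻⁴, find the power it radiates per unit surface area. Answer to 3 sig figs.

Wien's law: T = b/λ_max = 2.898×10⁻³/2.284×10⁻⁶ = 1268.83 K.
Then I = σT⁴ = 5.670×10⁻⁸×(1268.83)⁴ = 1.47×10⁵ W/m².

I ≈ 1.47×10⁵ W/m²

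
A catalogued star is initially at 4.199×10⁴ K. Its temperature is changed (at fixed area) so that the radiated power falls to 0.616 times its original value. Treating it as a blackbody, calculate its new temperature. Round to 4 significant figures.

T₂ ≈ 3.720×10⁴ K

P ∝ T⁴, so T₂/T₁ = (P₂/P₁)^(1/4) = (0.616)^(1/4) = 0.885921.
T₂ = 4.199×10⁴ × 0.885921 = 3.720×10⁴ K.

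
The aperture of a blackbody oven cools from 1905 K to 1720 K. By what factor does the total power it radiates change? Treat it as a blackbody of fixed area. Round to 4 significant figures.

P₂/P₁ ≈ 0.6646

P ∝ T⁴, so P₂/P₁ = (T₂/T₁)⁴ = (1720/1905)⁴ = (0.902887)⁴ = 0.6646.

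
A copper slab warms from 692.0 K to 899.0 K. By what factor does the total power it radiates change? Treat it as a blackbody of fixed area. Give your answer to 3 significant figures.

P₂/P₁ ≈ 2.85

P ∝ T⁴, so P₂/P₁ = (T₂/T₁)⁴ = (899.0/692.0)⁴ = (1.29913)⁴ = 2.85.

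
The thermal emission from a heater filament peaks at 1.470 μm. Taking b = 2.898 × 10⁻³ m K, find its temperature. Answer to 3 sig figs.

Wien's law gives T = b/λ_max = (2.898×10⁻³ m·K)/(1.470×10⁻⁶ m) = 1.97×10³ K.

T ≈ 1.97×10³ K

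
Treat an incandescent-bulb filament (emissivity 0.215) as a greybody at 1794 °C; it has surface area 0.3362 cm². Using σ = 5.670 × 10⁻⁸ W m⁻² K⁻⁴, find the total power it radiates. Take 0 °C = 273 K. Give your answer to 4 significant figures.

T = 1794 °C + 273 = 2067 K.
Area A = 0.3362 cm² = 3.362×10⁻⁵ m².
P = εσAT⁴ = 0.215 × 5.670×10⁻⁸ × 3.362×10⁻⁵ × (2067)⁴ = 7.481 W.

P ≈ 7.481 W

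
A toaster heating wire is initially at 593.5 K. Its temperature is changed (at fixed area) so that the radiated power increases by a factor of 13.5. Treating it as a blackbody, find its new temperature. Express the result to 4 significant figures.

P ∝ T⁴, so T₂/T₁ = (P₂/P₁)^(1/4) = (13.5)^(1/4) = 1.91683.
T₂ = 593.5 × 1.91683 = 1138 K.

T₂ ≈ 1138 K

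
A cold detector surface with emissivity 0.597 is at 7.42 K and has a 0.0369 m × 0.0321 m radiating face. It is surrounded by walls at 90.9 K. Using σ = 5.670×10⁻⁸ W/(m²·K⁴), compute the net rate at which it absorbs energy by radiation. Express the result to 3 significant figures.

Area A = 0.0369 × 0.0321 = 1.18449×10⁻³ m².
Net radiated power P_net = εσA(T⁴ − T₀⁴) = 0.597×5.670×10⁻⁸×1.18449×10⁻³×(7.42⁴ − 90.9⁴).
T⁴ − T₀⁴ = 3031.21 − 6.82740×10⁷ = -6.82710×10⁷ K⁴, so P_net = -2.74×10⁻³ W — negative, meaning a net gain of 2.74×10⁻³ W.

Net gain ≈ 2.74×10⁻³ W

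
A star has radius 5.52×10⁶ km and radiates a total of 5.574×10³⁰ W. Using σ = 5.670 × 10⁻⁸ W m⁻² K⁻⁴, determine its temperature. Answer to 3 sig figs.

Surface area A = 4πR² = 4π(5.52×10⁹ m)² = 3.82902×10²⁰ m².
P = σAT⁴ ⇒ T = (P/(σA))^(1/4) = (5.574×10³⁰/(5.670×10⁻⁸×3.82902×10²⁰))^(1/4) = 2.25×10⁴ K.

T ≈ 2.25×10⁴ K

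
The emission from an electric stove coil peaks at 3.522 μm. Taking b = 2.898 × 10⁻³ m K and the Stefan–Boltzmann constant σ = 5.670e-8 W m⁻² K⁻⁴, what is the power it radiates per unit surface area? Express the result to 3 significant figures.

I ≈ 2.60×10⁴ W/m²

Wien's law: T = b/λ_max = 2.898×10⁻³/3.522×10⁻⁶ = 822.828 K.
Then I = σT⁴ = 5.670×10⁻⁸×(822.828)⁴ = 2.60×10⁴ W/m².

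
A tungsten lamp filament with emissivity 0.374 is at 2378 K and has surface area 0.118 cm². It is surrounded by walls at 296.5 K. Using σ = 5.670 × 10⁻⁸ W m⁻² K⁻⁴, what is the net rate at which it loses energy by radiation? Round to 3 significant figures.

Net loss ≈ 8.00 W

Area A = 0.118 cm² = 1.18×10⁻⁵ m².
Net radiated power P_net = εσA(T⁴ − T₀⁴) = 0.374×5.670×10⁻⁸×1.18×10⁻⁵×(2378⁴ − 296.5⁴).
T⁴ − T₀⁴ = 3.19777×10¹³ − 7.72856×10⁹ = 3.19700×10¹³ K⁴, so P_net = 8.00 W.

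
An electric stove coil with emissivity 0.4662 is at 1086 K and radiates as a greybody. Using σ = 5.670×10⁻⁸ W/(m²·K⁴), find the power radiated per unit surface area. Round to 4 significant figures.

Stefan–Boltzmann: I = εσT⁴ = 0.4662 × 5.670×10⁻⁸ × (1086)⁴ = 3.677×10⁴ W/m².

I ≈ 3.677×10⁴ W/m²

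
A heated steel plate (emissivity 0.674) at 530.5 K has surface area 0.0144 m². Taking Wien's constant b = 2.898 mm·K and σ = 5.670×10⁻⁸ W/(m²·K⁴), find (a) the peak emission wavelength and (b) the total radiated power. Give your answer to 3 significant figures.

(a) λ_max = b/T = 2.898×10⁻³/530.5 = 5.463×10⁻⁶ m = 5.46 μm.
Area A = 0.0144 m².
(b) P = εσAT⁴ = 0.674×5.670×10⁻⁸×0.0144×(530.5)⁴ = 43.6 W.

λ_max ≈ 5.46 μm; P ≈ 43.6 W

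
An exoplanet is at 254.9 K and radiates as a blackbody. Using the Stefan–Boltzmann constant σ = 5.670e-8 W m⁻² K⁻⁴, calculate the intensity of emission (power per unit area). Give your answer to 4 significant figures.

Stefan–Boltzmann: I = σT⁴ = 5.670×10⁻⁸ × (254.9)⁴ = 239.4 W/m².

I ≈ 239.4 W/m²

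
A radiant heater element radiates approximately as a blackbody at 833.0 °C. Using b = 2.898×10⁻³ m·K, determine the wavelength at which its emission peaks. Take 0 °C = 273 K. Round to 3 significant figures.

T = 833.0 °C + 273 = 1106.0 K.
Wien's displacement law: λ_max = b/T = (2.898×10⁻³ m·K)/(1106.0 K) = 2.620×10⁻⁶ m.
That is 2.62 μm, in the infrared range.

λ_max ≈ 2.62 μm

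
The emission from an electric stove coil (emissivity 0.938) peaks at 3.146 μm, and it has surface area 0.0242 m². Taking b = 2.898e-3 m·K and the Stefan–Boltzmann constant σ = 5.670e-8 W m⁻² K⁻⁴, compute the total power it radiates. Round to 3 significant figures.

Wien's law: T = b/λ_max = 2.898×10⁻³/3.146×10⁻⁶ = 921.170 K.
Area A = 0.0242 m².
Then P = εσAT⁴ = 0.938×5.670×10⁻⁸×0.0242×(921.170)⁴ = 927 W.

P ≈ 927 W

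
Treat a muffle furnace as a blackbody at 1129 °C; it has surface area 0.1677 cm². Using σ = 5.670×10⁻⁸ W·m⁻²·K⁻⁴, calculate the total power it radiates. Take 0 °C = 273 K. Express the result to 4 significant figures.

T = 1129 °C + 273 = 1402 K.
Area A = 0.1677 cm² = 1.677×10⁻⁵ m².
P = σAT⁴ = 5.670×10⁻⁸ × 1.677×10⁻⁵ × (1402)⁴ = 3.674 W.

P ≈ 3.674 W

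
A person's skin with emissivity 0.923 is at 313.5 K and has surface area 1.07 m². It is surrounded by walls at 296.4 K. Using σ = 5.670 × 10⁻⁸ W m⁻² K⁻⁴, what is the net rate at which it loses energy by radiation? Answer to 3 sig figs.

Area A = 1.07 m².
Net radiated power P_net = εσA(T⁴ − T₀⁴) = 0.923×5.670×10⁻⁸×1.07×(313.5⁴ − 296.4⁴).
T⁴ − T₀⁴ = 9.65940×10⁹ − 7.71814×10⁹ = 1.94126×10⁹ K⁴, so P_net = 109 W.

Net loss ≈ 109 W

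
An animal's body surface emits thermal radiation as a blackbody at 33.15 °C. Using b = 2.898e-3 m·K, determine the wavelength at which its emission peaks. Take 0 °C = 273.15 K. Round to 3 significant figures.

λ_max ≈ 9.46 μm

T = 33.15 °C + 273.15 = 306.30 K.
Wien's displacement law: λ_max = b/T = (2.898×10⁻³ m·K)/(306.30 K) = 9.461×10⁻⁶ m.
That is 9.46 μm, in the infrared range.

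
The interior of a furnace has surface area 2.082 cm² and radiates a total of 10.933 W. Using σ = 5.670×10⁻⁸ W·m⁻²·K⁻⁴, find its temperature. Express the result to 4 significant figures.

Area A = 2.082 cm² = 2.082×10⁻⁴ m².
P = σAT⁴ ⇒ T = (P/(σA))^(1/4) = (10.933/(5.670×10⁻⁸×2.082×10⁻⁴))^(1/4) = 981.0 K.

T ≈ 981.0 K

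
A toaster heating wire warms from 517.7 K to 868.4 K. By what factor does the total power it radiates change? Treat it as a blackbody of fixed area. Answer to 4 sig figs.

P₂/P₁ ≈ 7.917

P ∝ T⁴, so P₂/P₁ = (T₂/T₁)⁴ = (868.4/517.7)⁴ = (1.67742)⁴ = 7.917.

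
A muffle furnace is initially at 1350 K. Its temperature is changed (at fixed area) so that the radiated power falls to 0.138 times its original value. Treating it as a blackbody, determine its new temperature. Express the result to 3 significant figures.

T₂ ≈ 823 K

P ∝ T⁴, so T₂/T₁ = (P₂/P₁)^(1/4) = (0.138)^(1/4) = 0.609494.
T₂ = 1350 × 0.609494 = 823 K.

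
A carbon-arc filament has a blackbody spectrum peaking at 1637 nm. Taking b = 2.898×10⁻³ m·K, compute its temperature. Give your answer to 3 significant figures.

Wien's law gives T = b/λ_max = (2.898×10⁻³ m·K)/(1.637×10⁻⁶ m) = 1.77×10³ K.

T ≈ 1.77×10³ K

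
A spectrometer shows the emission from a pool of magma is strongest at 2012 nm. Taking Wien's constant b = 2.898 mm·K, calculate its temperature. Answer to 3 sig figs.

Wien's law gives T = b/λ_max = (2.898×10⁻³ m·K)/(2.012×10⁻⁶ m) = 1.44×10³ K.

T ≈ 1.44×10³ K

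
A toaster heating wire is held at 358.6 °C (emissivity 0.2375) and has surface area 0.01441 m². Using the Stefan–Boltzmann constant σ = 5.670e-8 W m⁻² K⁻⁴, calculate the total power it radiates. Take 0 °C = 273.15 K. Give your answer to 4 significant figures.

P ≈ 30.91 W

T = 358.6 °C + 273.15 = 631.75 K.
Area A = 0.01441 m².
P = εσAT⁴ = 0.2375 × 5.670×10⁻⁸ × 0.01441 × (631.75)⁴ = 30.91 W.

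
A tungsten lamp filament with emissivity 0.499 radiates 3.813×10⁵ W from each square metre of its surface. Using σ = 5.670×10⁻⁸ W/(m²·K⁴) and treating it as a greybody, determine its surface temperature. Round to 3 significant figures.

I = εσT⁴, so T = (I/εσ)^(1/4) = (3.813×10⁵/(0.499×5.670×10⁻⁸))^(1/4) = 1.92×10³ K.

T ≈ 1.92×10³ K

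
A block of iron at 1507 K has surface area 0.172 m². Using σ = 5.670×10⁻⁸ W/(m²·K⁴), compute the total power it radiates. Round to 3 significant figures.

Area A = 0.172 m².
P = σAT⁴ = 5.670×10⁻⁸ × 0.172 × (1507)⁴ = 5.03×10⁴ W.

P ≈ 5.03×10⁴ W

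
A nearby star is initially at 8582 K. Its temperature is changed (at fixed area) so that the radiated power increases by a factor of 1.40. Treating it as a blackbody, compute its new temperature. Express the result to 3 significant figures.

P ∝ T⁴, so T₂/T₁ = (P₂/P₁)^(1/4) = (1.40)^(1/4) = 1.08776.
T₂ = 8582 × 1.08776 = 9.34×10³ K.

T₂ ≈ 9.34×10³ K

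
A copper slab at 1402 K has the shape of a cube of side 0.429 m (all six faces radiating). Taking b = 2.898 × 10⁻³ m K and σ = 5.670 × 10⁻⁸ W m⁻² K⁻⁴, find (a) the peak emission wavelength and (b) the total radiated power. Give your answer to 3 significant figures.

(a) λ_max = b/T = 2.898×10⁻³/1402 = 2.067×10⁻⁶ m = 2.07 μm.
Area A = 6s² = 6×(0.429 m)² = 1.10425 m².
(b) P = σAT⁴ = 5.670×10⁻⁸×1.10425×(1402)⁴ = 2.42×10⁵ W.

λ_max ≈ 2.07 μm; P ≈ 2.42×10⁵ W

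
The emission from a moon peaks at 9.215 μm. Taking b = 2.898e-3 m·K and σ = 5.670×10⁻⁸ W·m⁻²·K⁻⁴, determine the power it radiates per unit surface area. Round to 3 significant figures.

I ≈ 555 W/m²

Wien's law: T = b/λ_max = 2.898×10⁻³/9.215×10⁻⁶ = 314.487 K.
Then I = σT⁴ = 5.670×10⁻⁸×(314.487)⁴ = 555 W/m².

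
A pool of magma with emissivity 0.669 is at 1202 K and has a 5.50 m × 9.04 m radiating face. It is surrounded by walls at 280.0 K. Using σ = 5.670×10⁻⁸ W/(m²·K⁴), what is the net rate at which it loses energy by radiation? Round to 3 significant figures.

Area A = 5.50 × 9.04 = 49.72 m².
Net radiated power P_net = εσA(T⁴ − T₀⁴) = 0.669×5.670×10⁻⁸×49.72×(1202⁴ − 280.0⁴).
T⁴ − T₀⁴ = 2.08746×10¹² − 6.14656×10⁹ = 2.08131×10¹² K⁴, so P_net = 3.93×10⁶ W.

Net loss ≈ 3.93×10⁶ W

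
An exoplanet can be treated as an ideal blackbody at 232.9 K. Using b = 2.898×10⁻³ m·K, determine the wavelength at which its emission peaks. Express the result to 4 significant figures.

λ_max ≈ 12.44 μm

Wien's displacement law: λ_max = b/T = (2.898×10⁻³ m·K)/(232.9 K) = 1.2443×10⁻⁵ m.
That is 12.44 μm, in the infrared range.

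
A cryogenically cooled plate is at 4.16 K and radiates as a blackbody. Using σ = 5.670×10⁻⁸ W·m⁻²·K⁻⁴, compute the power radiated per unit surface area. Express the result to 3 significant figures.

Stefan–Boltzmann: I = σT⁴ = 5.670×10⁻⁸ × (4.16)⁴ = 1.70×10⁻⁵ W/m².

I ≈ 1.70×10⁻⁵ W/m²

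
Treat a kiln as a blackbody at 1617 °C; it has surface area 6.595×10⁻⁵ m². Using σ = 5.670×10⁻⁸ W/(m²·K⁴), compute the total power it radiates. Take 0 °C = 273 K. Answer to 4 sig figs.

T = 1617 °C + 273 = 1890 K.
Area A = 6.595×10⁻⁵ m².
P = σAT⁴ = 5.670×10⁻⁸ × 6.595×10⁻⁵ × (1890)⁴ = 47.71 W.

P ≈ 47.71 W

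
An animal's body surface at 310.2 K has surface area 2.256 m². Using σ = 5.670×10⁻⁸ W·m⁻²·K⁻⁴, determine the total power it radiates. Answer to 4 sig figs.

P ≈ 1184 W

Area A = 2.256 m².
P = σAT⁴ = 5.670×10⁻⁸ × 2.256 × (310.2)⁴ = 1184 W.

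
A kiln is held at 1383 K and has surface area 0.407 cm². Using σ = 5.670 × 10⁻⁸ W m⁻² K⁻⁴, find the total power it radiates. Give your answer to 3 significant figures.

Area A = 0.407 cm² = 4.07×10⁻⁵ m².
P = σAT⁴ = 5.670×10⁻⁸ × 4.07×10⁻⁵ × (1383)⁴ = 8.44 W.

P ≈ 8.44 W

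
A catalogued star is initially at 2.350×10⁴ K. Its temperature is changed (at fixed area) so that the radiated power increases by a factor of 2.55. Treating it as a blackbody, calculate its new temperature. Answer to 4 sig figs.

P ∝ T⁴, so T₂/T₁ = (P₂/P₁)^(1/4) = (2.55)^(1/4) = 1.26367.
T₂ = 2.350×10⁴ × 1.26367 = 2.970×10⁴ K.

T₂ ≈ 2.970×10⁴ K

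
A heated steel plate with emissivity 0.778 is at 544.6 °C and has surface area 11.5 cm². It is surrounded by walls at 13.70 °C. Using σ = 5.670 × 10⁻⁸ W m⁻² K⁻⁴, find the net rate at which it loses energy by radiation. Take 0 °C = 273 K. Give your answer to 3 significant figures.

T = 544.6 °C + 273 = 817.6 K.
Surroundings: T = 13.70 °C + 273 = 286.70 K.
Area A = 11.5 cm² = 1.15×10⁻³ m².
Net radiated power P_net = εσA(T⁴ − T₀⁴) = 0.778×5.670×10⁻⁸×1.15×10⁻³×(817.6⁴ − 286.70⁴).
T⁴ − T₀⁴ = 4.46852×10¹¹ − 6.75633×10⁹ = 4.40096×10¹¹ K⁴, so P_net = 22.3 W.

Net loss ≈ 22.3 W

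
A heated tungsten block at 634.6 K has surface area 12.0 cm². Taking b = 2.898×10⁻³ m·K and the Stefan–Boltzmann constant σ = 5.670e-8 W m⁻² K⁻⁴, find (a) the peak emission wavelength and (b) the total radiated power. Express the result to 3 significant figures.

λ_max ≈ 4.57 μm; P ≈ 11.0 W

(a) λ_max = b/T = 2.898×10⁻³/634.6 = 4.567×10⁻⁶ m = 4.57 μm.
Area A = 12.0 cm² = 1.20×10⁻³ m².
(b) P = σAT⁴ = 5.670×10⁻⁸×1.20×10⁻³×(634.6)⁴ = 11.0 W.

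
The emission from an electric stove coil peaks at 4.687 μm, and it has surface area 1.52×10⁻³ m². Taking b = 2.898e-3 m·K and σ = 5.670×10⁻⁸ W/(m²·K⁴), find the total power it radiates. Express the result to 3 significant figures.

P ≈ 12.6 W

Wien's law: T = b/λ_max = 2.898×10⁻³/4.687×10⁻⁶ = 618.306 K.
Area A = 1.52×10⁻³ m².
Then P = σAT⁴ = 5.670×10⁻⁸×1.52×10⁻³×(618.306)⁴ = 12.6 W.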